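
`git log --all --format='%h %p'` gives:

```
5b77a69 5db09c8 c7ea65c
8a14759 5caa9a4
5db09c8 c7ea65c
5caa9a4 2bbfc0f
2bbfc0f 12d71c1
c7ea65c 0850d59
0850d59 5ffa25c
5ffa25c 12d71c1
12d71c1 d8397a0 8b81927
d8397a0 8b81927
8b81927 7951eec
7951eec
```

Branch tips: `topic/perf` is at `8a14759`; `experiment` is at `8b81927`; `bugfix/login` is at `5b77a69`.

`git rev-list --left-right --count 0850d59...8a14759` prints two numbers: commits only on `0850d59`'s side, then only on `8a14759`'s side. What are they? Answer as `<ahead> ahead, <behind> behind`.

Reachable from 0850d59: {0850d59, 12d71c1, 5ffa25c, 7951eec, 8b81927, d8397a0}.
Reachable from 8a14759: {12d71c1, 2bbfc0f, 5caa9a4, 7951eec, 8a14759, 8b81927, d8397a0}.
Only in 0850d59's history (ahead): {0850d59, 5ffa25c} — 2.
Only in 8a14759's history (behind): {2bbfc0f, 5caa9a4, 8a14759} — 3.

2 ahead, 3 behind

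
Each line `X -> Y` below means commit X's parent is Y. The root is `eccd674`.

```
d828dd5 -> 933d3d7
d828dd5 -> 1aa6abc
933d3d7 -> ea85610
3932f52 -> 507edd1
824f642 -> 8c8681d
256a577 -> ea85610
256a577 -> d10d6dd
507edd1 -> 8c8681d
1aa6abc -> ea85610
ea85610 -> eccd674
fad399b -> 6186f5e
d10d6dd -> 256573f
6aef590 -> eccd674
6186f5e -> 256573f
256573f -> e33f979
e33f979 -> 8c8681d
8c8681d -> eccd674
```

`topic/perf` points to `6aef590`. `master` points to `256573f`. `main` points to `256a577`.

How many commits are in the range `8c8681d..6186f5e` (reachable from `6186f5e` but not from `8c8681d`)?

3

Reachable from 6186f5e: {256573f, 6186f5e, 8c8681d, e33f979, eccd674}.
Reachable from 8c8681d: {8c8681d, eccd674}.
In 6186f5e's history but not 8c8681d's: {256573f, 6186f5e, e33f979} — 3 commits.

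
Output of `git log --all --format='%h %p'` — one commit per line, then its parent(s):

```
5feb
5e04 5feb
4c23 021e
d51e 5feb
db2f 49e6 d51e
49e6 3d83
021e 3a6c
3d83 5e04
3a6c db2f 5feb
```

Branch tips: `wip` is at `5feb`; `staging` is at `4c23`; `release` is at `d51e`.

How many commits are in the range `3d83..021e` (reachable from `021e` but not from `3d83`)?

5

Reachable from 021e: {021e, 3a6c, 3d83, 49e6, 5e04, 5feb, d51e, db2f}.
Reachable from 3d83: {3d83, 5e04, 5feb}.
In 021e's history but not 3d83's: {021e, 3a6c, 49e6, d51e, db2f} — 5 commits.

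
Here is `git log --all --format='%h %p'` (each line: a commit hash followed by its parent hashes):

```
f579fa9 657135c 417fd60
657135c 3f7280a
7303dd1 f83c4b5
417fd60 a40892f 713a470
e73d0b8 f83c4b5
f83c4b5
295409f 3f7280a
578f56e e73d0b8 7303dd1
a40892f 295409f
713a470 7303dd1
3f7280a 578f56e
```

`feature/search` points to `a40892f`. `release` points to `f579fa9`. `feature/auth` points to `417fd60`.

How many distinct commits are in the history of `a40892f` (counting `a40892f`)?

Walking parent pointers from a40892f: reachable set = {295409f, 3f7280a, 578f56e, 7303dd1, a40892f, e73d0b8, f83c4b5}.
That is 7 commits.

7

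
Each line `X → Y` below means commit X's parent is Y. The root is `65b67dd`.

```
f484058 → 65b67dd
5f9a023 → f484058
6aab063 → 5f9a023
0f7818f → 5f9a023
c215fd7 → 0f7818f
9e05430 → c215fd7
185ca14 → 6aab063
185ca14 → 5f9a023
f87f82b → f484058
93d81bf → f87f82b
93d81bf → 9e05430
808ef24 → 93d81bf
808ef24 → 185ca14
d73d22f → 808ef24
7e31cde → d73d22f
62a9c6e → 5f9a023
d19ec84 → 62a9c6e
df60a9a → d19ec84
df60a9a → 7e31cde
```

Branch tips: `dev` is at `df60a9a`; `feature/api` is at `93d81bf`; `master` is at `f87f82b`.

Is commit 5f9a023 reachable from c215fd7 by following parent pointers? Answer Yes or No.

Ancestors of c215fd7 (commits reachable by following parents): {0f7818f, 5f9a023, 65b67dd, c215fd7, f484058}.
5f9a023 is in that set, so it is an ancestor of c215fd7.

Yes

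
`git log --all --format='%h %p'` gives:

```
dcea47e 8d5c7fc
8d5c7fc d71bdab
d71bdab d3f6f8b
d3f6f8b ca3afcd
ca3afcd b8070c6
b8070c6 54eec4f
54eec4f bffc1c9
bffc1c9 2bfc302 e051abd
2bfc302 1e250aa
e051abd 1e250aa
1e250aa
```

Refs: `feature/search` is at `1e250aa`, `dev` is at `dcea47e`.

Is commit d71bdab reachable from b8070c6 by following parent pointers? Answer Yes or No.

No

Ancestors of b8070c6: {1e250aa, 2bfc302, 54eec4f, b8070c6, bffc1c9, e051abd}.
d71bdab is not in that set, so it is not an ancestor of b8070c6.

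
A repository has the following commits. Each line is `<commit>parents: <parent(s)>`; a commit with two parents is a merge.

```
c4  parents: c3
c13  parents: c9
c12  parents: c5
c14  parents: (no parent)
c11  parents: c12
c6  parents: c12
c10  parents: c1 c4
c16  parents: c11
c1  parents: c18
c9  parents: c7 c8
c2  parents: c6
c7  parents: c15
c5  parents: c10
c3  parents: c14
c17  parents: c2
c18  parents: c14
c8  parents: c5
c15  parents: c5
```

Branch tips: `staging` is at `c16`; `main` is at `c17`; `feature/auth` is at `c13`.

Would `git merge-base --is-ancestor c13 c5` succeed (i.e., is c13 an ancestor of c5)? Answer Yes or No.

No

Ancestors of c5: {c1, c10, c14, c18, c3, c4, c5}.
c13 is not in that set, so it is not an ancestor of c5.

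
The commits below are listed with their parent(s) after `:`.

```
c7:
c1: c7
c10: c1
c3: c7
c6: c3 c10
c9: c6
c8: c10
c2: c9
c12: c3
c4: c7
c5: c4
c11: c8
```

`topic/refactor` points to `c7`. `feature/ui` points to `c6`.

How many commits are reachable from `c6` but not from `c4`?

Reachable from c6: {c1, c10, c3, c6, c7}.
Reachable from c4: {c4, c7}.
In c6's history but not c4's: {c1, c10, c3, c6} — 4 commits.

4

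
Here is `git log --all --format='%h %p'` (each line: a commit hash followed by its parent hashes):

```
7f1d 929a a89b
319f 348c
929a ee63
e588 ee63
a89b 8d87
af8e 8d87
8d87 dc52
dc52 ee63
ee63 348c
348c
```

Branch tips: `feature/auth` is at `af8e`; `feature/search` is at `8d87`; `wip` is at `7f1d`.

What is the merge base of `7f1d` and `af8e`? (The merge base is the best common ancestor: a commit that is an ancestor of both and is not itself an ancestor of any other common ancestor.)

8d87

Ancestors of 7f1d: {348c, 7f1d, 8d87, 929a, a89b, dc52, ee63}.
Ancestors of af8e: {348c, 8d87, af8e, dc52, ee63}.
Common ancestors: {348c, 8d87, dc52, ee63}.
Among these, 8d87 is not an ancestor of any other common ancestor — it is the merge base.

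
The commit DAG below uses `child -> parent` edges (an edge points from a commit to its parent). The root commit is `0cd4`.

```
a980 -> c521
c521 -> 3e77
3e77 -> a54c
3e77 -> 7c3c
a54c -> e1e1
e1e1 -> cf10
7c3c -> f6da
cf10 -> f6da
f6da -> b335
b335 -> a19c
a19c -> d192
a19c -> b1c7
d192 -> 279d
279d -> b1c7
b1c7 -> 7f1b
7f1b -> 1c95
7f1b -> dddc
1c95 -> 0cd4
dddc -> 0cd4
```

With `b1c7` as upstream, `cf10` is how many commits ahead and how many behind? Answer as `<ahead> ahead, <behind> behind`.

Reachable from cf10: {0cd4, 1c95, 279d, 7f1b, a19c, b1c7, b335, cf10, d192, dddc, f6da}.
Reachable from b1c7: {0cd4, 1c95, 7f1b, b1c7, dddc}.
Only in cf10's history (ahead): {279d, a19c, b335, cf10, d192, f6da} — 6.
Only in b1c7's history (behind): {} — 0.

6 ahead, 0 behind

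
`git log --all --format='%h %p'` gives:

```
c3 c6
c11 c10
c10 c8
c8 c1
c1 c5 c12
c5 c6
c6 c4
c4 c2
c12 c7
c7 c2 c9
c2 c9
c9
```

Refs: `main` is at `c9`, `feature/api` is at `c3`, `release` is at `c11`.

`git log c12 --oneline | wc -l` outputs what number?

Walking parent pointers from c12: reachable set = {c12, c2, c7, c9}.
That is 4 commits.

4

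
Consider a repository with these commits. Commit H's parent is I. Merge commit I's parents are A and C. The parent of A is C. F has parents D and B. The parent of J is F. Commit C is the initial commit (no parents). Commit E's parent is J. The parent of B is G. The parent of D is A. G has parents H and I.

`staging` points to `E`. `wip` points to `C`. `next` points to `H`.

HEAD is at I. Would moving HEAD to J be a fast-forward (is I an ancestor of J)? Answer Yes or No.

A fast-forward from I to J is possible iff I is an ancestor of J.
Ancestors of J: {A, B, C, D, F, G, H, I, J}.
I is among them, so fast-forward is possible.

Yes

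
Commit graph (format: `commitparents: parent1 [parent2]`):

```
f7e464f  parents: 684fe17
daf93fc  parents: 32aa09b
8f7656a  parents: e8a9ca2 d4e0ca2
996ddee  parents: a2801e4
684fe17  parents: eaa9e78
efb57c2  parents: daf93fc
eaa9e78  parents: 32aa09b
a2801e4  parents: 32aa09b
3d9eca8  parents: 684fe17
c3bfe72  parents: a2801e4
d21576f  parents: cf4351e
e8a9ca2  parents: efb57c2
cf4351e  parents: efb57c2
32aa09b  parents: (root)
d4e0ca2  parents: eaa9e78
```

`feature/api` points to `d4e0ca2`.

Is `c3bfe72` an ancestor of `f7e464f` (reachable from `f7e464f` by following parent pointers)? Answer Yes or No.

No

Ancestors of f7e464f: {32aa09b, 684fe17, eaa9e78, f7e464f}.
c3bfe72 is not in that set, so it is not an ancestor of f7e464f.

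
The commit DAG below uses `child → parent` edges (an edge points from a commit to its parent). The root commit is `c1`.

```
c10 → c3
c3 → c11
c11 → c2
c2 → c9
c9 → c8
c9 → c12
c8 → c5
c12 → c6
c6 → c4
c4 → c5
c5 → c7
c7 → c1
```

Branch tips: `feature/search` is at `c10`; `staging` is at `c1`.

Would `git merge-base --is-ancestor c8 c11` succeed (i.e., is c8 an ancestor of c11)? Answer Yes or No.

Ancestors of c11 (commits reachable by following parents): {c1, c11, c12, c2, c4, c5, c6, c7, c8, c9}.
c8 is in that set, so it is an ancestor of c11.

Yes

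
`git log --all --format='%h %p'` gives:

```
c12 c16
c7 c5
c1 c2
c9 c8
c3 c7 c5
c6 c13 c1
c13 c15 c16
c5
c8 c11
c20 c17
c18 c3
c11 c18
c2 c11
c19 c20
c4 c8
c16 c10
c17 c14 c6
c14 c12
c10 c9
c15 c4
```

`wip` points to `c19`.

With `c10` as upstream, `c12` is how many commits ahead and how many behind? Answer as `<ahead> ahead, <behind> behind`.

Reachable from c12: {c10, c11, c12, c16, c18, c3, c5, c7, c8, c9}.
Reachable from c10: {c10, c11, c18, c3, c5, c7, c8, c9}.
Only in c12's history (ahead): {c12, c16} — 2.
Only in c10's history (behind): {} — 0.

2 ahead, 0 behind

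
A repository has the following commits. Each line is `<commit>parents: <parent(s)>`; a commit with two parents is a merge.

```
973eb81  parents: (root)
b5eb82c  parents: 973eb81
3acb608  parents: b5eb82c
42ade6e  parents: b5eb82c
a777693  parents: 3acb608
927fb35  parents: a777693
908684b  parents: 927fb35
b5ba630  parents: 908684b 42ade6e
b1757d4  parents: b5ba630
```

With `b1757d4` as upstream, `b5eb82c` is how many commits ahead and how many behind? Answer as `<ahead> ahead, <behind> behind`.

0 ahead, 7 behind

Reachable from b5eb82c: {973eb81, b5eb82c}.
Reachable from b1757d4: {3acb608, 42ade6e, 908684b, 927fb35, 973eb81, a777693, b1757d4, b5ba630, b5eb82c}.
Only in b5eb82c's history (ahead): {} — 0.
Only in b1757d4's history (behind): {3acb608, 42ade6e, 908684b, 927fb35, a777693, b1757d4, b5ba630} — 7.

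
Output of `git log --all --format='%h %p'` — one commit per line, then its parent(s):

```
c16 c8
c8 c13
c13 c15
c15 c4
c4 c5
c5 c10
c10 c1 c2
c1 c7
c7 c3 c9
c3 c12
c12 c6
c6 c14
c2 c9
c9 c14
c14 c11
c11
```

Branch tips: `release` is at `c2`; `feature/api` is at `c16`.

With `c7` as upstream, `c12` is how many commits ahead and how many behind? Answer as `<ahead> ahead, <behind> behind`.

0 ahead, 3 behind

Reachable from c12: {c11, c12, c14, c6}.
Reachable from c7: {c11, c12, c14, c3, c6, c7, c9}.
Only in c12's history (ahead): {} — 0.
Only in c7's history (behind): {c3, c7, c9} — 3.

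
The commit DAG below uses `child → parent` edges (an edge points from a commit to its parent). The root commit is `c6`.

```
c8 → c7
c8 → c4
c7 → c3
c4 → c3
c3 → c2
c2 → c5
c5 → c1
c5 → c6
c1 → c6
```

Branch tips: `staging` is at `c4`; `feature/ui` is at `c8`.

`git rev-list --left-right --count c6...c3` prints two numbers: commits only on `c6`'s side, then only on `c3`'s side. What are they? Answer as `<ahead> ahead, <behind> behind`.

Reachable from c6: {c6}.
Reachable from c3: {c1, c2, c3, c5, c6}.
Only in c6's history (ahead): {} — 0.
Only in c3's history (behind): {c1, c2, c3, c5} — 4.

0 ahead, 4 behind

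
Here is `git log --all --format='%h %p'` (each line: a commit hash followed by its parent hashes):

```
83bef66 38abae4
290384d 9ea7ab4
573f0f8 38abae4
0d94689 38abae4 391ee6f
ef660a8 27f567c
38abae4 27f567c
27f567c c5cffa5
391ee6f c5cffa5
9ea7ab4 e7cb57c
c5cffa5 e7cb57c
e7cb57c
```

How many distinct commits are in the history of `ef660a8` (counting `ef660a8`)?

4

Walking parent pointers from ef660a8: reachable set = {27f567c, c5cffa5, e7cb57c, ef660a8}.
That is 4 commits.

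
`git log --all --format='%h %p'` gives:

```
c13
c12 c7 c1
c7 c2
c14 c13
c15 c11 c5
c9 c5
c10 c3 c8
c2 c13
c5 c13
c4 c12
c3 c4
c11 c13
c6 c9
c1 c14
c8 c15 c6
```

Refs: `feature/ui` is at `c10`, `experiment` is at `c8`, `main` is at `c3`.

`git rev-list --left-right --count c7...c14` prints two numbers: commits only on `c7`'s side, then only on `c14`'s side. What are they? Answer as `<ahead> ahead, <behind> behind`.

2 ahead, 1 behind

Reachable from c7: {c13, c2, c7}.
Reachable from c14: {c13, c14}.
Only in c7's history (ahead): {c2, c7} — 2.
Only in c14's history (behind): {c14} — 1.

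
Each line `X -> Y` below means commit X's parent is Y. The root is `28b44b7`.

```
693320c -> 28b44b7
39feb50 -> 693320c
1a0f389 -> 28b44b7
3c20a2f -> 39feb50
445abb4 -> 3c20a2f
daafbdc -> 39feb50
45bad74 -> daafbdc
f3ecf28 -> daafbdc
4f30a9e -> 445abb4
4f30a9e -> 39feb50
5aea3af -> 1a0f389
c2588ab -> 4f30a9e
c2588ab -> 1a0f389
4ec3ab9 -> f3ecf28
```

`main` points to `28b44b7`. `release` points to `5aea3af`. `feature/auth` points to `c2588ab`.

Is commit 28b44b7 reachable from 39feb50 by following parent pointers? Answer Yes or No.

Yes

Ancestors of 39feb50 (commits reachable by following parents): {28b44b7, 39feb50, 693320c}.
28b44b7 is in that set, so it is an ancestor of 39feb50.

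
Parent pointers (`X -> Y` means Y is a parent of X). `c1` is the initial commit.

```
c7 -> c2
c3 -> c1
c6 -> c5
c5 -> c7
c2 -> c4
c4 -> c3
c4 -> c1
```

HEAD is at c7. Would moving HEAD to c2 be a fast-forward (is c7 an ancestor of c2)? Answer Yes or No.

A fast-forward from c7 to c2 is possible iff c7 is an ancestor of c2.
Ancestors of c2: {c1, c2, c3, c4}.
c7 is not among them, so fast-forward is not possible.

No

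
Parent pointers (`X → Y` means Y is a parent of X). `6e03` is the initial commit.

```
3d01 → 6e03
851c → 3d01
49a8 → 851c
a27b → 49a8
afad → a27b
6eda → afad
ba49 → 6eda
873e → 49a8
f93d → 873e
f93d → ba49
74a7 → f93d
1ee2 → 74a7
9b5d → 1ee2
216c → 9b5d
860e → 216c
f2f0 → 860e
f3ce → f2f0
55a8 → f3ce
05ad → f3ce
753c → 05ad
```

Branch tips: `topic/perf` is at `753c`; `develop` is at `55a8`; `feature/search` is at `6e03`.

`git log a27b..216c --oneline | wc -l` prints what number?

Reachable from 216c: {1ee2, 216c, 3d01, 49a8, 6e03, 6eda, 74a7, 851c, 873e, 9b5d, a27b, afad, ba49, f93d}.
Reachable from a27b: {3d01, 49a8, 6e03, 851c, a27b}.
In 216c's history but not a27b's: {1ee2, 216c, 6eda, 74a7, 873e, 9b5d, afad, ba49, f93d} — 9 commits.

9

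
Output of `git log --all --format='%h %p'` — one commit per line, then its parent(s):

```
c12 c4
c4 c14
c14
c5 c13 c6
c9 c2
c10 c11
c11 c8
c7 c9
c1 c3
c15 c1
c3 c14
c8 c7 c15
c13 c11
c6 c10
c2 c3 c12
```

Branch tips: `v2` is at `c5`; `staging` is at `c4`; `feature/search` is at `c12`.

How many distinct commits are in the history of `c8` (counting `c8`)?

10

Walking parent pointers from c8: reachable set = {c1, c12, c14, c15, c2, c3, c4, c7, c8, c9}.
That is 10 commits.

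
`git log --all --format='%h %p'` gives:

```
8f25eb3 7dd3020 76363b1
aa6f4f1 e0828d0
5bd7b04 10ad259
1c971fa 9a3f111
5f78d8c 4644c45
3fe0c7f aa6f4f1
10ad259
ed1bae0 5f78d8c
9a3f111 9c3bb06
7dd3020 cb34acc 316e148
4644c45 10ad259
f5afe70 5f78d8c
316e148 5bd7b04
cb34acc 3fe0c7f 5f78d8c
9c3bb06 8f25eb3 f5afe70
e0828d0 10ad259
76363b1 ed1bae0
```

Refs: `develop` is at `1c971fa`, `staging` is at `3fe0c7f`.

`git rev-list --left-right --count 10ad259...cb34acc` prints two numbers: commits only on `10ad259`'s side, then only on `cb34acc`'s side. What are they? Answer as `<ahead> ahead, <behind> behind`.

0 ahead, 6 behind

Reachable from 10ad259: {10ad259}.
Reachable from cb34acc: {10ad259, 3fe0c7f, 4644c45, 5f78d8c, aa6f4f1, cb34acc, e0828d0}.
Only in 10ad259's history (ahead): {} — 0.
Only in cb34acc's history (behind): {3fe0c7f, 4644c45, 5f78d8c, aa6f4f1, cb34acc, e0828d0} — 6.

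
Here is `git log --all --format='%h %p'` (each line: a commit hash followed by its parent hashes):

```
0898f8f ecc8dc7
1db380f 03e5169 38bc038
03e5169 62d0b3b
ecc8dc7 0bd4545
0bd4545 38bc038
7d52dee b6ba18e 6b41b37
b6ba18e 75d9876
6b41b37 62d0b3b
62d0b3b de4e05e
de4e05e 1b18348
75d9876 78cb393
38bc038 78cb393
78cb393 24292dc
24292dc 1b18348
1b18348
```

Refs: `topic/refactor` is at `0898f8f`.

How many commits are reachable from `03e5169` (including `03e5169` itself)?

4

Walking parent pointers from 03e5169: reachable set = {03e5169, 1b18348, 62d0b3b, de4e05e}.
That is 4 commits.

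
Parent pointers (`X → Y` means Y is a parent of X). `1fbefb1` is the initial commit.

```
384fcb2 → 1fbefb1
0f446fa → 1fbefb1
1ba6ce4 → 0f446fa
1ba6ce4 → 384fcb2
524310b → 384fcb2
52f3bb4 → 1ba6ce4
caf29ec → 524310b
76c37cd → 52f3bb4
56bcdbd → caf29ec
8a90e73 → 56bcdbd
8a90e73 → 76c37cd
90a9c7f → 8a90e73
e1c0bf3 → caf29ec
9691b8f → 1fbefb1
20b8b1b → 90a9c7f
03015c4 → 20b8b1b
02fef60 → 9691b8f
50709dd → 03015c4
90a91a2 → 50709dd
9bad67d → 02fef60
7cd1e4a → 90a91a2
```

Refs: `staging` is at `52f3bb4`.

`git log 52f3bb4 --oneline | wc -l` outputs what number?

Walking parent pointers from 52f3bb4: reachable set = {0f446fa, 1ba6ce4, 1fbefb1, 384fcb2, 52f3bb4}.
That is 5 commits.

5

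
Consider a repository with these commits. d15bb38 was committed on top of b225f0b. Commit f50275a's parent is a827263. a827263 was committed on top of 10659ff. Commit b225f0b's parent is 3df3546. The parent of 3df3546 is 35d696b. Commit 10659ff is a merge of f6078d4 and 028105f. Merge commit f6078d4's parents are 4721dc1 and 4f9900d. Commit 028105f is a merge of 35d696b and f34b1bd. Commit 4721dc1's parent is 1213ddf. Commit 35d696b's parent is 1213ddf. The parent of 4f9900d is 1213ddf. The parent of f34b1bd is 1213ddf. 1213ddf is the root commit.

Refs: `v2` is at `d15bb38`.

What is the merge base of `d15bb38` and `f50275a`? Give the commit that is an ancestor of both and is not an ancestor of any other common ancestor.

Ancestors of d15bb38: {1213ddf, 35d696b, 3df3546, b225f0b, d15bb38}.
Ancestors of f50275a: {028105f, 10659ff, 1213ddf, 35d696b, 4721dc1, 4f9900d, a827263, f34b1bd, f50275a, f6078d4}.
Common ancestors: {1213ddf, 35d696b}.
Among these, 35d696b is not an ancestor of any other common ancestor — it is the merge base.

35d696b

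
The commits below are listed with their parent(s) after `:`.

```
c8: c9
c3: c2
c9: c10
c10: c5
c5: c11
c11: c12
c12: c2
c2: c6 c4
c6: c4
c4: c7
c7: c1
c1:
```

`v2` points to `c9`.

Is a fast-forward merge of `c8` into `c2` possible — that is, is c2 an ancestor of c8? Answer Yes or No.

Yes

A fast-forward from c2 to c8 is possible iff c2 is an ancestor of c8.
Ancestors of c8: {c1, c10, c11, c12, c2, c4, c5, c6, c7, c8, c9}.
c2 is among them, so fast-forward is possible.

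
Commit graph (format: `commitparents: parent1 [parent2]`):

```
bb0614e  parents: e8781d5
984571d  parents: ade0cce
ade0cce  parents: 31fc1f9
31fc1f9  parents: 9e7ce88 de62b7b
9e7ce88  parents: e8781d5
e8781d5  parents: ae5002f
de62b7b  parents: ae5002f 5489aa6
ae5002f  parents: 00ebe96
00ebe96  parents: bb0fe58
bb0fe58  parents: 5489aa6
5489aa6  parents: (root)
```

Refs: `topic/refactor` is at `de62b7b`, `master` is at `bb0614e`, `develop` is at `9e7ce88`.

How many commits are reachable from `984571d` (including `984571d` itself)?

Walking parent pointers from 984571d: reachable set = {00ebe96, 31fc1f9, 5489aa6, 984571d, 9e7ce88, ade0cce, ae5002f, bb0fe58, de62b7b, e8781d5}.
That is 10 commits.

10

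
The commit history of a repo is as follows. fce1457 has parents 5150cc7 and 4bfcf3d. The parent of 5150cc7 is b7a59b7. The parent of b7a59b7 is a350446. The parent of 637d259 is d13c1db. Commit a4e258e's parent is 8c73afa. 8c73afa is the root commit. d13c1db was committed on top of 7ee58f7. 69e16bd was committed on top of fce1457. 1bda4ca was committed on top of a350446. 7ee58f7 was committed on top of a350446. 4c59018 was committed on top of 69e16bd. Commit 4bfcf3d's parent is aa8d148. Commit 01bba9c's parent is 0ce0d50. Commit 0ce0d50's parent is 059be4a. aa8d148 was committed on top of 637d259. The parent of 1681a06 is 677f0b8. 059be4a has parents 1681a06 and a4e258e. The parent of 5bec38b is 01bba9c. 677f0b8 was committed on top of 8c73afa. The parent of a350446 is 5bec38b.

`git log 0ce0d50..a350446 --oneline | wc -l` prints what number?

3

Reachable from a350446: {01bba9c, 059be4a, 0ce0d50, 1681a06, 5bec38b, 677f0b8, 8c73afa, a350446, a4e258e}.
Reachable from 0ce0d50: {059be4a, 0ce0d50, 1681a06, 677f0b8, 8c73afa, a4e258e}.
In a350446's history but not 0ce0d50's: {01bba9c, 5bec38b, a350446} — 3 commits.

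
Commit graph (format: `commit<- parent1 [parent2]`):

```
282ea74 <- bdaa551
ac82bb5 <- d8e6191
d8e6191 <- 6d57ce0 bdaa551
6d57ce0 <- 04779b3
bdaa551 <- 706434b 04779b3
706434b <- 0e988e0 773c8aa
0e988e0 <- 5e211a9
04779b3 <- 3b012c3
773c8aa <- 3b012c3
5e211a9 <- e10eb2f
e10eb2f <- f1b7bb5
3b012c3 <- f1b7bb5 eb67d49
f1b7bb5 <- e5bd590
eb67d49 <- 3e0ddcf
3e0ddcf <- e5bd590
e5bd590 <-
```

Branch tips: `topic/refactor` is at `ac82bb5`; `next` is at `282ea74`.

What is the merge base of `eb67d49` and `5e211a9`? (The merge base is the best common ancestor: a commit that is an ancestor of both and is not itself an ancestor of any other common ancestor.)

Ancestors of eb67d49: {3e0ddcf, e5bd590, eb67d49}.
Ancestors of 5e211a9: {5e211a9, e10eb2f, e5bd590, f1b7bb5}.
Common ancestors: {e5bd590}.
The only common ancestor is e5bd590, so it is the merge base.

e5bd590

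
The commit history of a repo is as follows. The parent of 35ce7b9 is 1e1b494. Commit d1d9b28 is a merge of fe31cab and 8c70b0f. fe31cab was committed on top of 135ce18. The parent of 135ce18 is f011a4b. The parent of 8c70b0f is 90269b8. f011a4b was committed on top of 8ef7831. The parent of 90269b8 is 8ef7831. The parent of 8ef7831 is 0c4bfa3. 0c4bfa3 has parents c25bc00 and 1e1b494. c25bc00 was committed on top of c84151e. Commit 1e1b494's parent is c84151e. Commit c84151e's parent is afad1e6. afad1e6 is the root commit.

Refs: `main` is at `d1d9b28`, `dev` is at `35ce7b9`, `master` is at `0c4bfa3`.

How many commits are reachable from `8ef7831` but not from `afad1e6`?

Reachable from 8ef7831: {0c4bfa3, 1e1b494, 8ef7831, afad1e6, c25bc00, c84151e}.
Reachable from afad1e6: {afad1e6}.
In 8ef7831's history but not afad1e6's: {0c4bfa3, 1e1b494, 8ef7831, c25bc00, c84151e} — 5 commits.

5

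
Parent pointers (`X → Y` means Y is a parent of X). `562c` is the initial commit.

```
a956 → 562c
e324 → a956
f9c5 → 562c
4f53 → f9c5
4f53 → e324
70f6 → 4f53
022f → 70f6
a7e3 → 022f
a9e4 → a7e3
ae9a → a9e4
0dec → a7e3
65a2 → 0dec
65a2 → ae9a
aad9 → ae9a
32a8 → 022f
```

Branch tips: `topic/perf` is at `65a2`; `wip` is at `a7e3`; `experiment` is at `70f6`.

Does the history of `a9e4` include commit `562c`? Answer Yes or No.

Ancestors of a9e4 (commits reachable by following parents): {022f, 4f53, 562c, 70f6, a7e3, a956, a9e4, e324, f9c5}.
562c is in that set, so it is an ancestor of a9e4.

Yes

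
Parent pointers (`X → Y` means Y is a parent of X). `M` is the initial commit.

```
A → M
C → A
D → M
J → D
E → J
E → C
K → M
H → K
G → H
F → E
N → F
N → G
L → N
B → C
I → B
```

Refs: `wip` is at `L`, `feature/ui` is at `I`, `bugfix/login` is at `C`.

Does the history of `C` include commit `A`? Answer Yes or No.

Ancestors of C (commits reachable by following parents): {A, C, M}.
A is in that set, so it is an ancestor of C.

Yes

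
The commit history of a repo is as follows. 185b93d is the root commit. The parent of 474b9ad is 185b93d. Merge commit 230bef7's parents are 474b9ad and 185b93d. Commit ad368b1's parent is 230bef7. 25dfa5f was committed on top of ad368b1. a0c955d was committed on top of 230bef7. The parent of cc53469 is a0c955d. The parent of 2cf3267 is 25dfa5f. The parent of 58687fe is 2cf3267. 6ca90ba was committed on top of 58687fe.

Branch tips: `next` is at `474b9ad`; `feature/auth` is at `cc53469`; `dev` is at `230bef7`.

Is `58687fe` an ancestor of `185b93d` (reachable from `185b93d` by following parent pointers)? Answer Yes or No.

Ancestors of 185b93d: {185b93d}.
58687fe is not in that set, so it is not an ancestor of 185b93d.

No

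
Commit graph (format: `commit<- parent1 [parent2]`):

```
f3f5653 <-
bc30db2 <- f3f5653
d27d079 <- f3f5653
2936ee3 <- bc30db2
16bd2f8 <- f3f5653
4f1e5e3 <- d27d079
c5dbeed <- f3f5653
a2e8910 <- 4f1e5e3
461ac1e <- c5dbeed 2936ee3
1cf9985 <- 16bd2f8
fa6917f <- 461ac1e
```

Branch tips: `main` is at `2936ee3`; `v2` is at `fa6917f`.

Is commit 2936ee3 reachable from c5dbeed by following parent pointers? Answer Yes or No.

Ancestors of c5dbeed: {c5dbeed, f3f5653}.
2936ee3 is not in that set, so it is not an ancestor of c5dbeed.

No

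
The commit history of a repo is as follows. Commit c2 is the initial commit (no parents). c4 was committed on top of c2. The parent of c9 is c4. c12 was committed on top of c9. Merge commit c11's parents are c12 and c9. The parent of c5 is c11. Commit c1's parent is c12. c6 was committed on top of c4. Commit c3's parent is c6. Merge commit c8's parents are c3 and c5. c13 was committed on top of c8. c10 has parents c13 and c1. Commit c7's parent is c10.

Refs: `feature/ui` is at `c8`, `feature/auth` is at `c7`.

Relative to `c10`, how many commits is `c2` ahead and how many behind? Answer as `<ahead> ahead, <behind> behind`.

0 ahead, 11 behind

Reachable from c2: {c2}.
Reachable from c10: {c1, c10, c11, c12, c13, c2, c3, c4, c5, c6, c8, c9}.
Only in c2's history (ahead): {} — 0.
Only in c10's history (behind): {c1, c10, c11, c12, c13, c3, c4, c5, c6, c8, c9} — 11.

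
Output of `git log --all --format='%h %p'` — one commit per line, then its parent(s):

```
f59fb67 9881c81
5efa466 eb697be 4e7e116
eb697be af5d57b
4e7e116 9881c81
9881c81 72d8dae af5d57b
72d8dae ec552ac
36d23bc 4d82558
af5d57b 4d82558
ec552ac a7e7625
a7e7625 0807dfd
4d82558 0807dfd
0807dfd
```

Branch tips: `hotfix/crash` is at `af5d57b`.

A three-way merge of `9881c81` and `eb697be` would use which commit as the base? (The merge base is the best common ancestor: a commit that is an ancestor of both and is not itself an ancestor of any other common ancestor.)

af5d57b

Ancestors of 9881c81: {0807dfd, 4d82558, 72d8dae, 9881c81, a7e7625, af5d57b, ec552ac}.
Ancestors of eb697be: {0807dfd, 4d82558, af5d57b, eb697be}.
Common ancestors: {0807dfd, 4d82558, af5d57b}.
Among these, af5d57b is not an ancestor of any other common ancestor — it is the merge base.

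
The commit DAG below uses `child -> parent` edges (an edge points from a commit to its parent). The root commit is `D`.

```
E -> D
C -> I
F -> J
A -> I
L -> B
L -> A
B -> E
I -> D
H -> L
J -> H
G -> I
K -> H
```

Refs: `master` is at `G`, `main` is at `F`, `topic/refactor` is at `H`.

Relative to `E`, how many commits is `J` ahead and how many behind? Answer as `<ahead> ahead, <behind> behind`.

6 ahead, 0 behind

Reachable from J: {A, B, D, E, H, I, J, L}.
Reachable from E: {D, E}.
Only in J's history (ahead): {A, B, H, I, J, L} — 6.
Only in E's history (behind): {} — 0.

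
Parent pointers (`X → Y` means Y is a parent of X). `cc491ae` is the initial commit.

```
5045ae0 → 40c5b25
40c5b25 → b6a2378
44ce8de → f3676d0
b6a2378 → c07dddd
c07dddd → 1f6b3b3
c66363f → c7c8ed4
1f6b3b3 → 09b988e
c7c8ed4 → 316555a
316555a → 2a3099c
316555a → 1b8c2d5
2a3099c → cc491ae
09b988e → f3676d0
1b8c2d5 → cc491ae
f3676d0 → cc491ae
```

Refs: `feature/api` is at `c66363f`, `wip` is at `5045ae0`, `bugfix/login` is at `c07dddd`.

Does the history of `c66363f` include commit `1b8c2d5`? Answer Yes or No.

Yes

Ancestors of c66363f (commits reachable by following parents): {1b8c2d5, 2a3099c, 316555a, c66363f, c7c8ed4, cc491ae}.
1b8c2d5 is in that set, so it is an ancestor of c66363f.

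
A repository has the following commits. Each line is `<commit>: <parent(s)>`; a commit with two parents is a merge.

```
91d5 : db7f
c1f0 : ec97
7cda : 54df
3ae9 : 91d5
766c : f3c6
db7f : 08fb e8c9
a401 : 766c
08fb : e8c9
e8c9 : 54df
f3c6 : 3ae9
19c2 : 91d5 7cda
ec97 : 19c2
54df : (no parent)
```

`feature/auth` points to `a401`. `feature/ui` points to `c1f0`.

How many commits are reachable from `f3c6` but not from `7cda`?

6

Reachable from f3c6: {08fb, 3ae9, 54df, 91d5, db7f, e8c9, f3c6}.
Reachable from 7cda: {54df, 7cda}.
In f3c6's history but not 7cda's: {08fb, 3ae9, 91d5, db7f, e8c9, f3c6} — 6 commits.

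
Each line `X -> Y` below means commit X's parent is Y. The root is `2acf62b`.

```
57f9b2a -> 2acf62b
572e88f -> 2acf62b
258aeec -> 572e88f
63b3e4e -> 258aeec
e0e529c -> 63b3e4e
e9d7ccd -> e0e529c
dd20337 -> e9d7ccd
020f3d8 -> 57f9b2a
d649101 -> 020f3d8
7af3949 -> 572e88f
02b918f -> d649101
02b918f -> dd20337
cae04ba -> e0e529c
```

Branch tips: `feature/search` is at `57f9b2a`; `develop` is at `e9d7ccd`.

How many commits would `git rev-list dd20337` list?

7

Walking parent pointers from dd20337: reachable set = {258aeec, 2acf62b, 572e88f, 63b3e4e, dd20337, e0e529c, e9d7ccd}.
That is 7 commits.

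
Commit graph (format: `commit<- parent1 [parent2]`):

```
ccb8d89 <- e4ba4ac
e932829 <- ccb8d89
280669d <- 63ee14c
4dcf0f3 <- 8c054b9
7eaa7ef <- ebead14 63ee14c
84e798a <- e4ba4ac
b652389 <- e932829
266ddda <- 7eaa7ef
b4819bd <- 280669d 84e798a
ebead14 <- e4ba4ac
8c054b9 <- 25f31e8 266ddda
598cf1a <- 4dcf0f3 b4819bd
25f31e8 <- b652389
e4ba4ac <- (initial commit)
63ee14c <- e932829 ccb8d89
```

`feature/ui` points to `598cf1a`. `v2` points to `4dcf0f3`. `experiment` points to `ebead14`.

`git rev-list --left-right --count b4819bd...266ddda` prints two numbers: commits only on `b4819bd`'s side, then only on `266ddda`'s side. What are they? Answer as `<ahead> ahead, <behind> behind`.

3 ahead, 3 behind

Reachable from b4819bd: {280669d, 63ee14c, 84e798a, b4819bd, ccb8d89, e4ba4ac, e932829}.
Reachable from 266ddda: {266ddda, 63ee14c, 7eaa7ef, ccb8d89, e4ba4ac, e932829, ebead14}.
Only in b4819bd's history (ahead): {280669d, 84e798a, b4819bd} — 3.
Only in 266ddda's history (behind): {266ddda, 7eaa7ef, ebead14} — 3.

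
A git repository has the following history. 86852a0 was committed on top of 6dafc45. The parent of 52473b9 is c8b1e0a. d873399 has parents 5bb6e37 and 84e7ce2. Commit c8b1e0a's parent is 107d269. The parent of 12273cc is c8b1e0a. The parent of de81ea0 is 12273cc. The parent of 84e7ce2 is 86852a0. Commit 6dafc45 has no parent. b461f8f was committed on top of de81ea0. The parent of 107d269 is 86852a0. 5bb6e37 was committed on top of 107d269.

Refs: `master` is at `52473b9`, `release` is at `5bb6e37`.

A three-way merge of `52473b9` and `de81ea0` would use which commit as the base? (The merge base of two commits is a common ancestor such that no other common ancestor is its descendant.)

Ancestors of 52473b9: {107d269, 52473b9, 6dafc45, 86852a0, c8b1e0a}.
Ancestors of de81ea0: {107d269, 12273cc, 6dafc45, 86852a0, c8b1e0a, de81ea0}.
Common ancestors: {107d269, 6dafc45, 86852a0, c8b1e0a}.
Among these, c8b1e0a is not an ancestor of any other common ancestor — it is the merge base.

c8b1e0a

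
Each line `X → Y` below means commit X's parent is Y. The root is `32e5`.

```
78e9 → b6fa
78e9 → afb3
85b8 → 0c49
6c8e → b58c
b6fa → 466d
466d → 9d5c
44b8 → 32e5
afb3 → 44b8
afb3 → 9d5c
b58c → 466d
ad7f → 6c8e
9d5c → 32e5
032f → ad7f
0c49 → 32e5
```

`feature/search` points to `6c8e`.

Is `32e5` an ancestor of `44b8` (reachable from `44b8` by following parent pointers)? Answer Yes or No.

Yes

Ancestors of 44b8 (commits reachable by following parents): {32e5, 44b8}.
32e5 is in that set, so it is an ancestor of 44b8.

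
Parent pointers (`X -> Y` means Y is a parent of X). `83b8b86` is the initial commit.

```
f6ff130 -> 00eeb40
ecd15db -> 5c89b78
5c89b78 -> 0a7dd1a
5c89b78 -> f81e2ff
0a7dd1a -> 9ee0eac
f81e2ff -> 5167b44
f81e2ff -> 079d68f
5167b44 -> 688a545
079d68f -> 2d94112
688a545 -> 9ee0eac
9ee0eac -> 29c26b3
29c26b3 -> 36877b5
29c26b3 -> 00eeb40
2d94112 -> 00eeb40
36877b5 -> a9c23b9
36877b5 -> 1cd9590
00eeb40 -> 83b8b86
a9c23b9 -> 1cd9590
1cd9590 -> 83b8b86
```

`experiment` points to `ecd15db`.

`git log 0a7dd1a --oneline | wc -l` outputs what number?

8

Walking parent pointers from 0a7dd1a: reachable set = {00eeb40, 0a7dd1a, 1cd9590, 29c26b3, 36877b5, 83b8b86, 9ee0eac, a9c23b9}.
That is 8 commits.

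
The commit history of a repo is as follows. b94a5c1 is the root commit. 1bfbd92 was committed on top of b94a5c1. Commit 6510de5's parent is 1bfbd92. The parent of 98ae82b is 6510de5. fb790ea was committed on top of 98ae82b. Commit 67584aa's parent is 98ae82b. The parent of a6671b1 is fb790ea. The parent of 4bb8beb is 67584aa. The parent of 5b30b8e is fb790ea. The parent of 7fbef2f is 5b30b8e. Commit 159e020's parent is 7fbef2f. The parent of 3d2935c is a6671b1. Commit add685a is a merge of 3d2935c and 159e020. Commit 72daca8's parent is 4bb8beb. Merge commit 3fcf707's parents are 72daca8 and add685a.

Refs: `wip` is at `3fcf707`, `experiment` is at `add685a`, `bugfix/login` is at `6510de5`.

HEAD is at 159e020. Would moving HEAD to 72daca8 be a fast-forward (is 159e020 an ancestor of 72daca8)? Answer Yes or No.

No

A fast-forward from 159e020 to 72daca8 is possible iff 159e020 is an ancestor of 72daca8.
Ancestors of 72daca8: {1bfbd92, 4bb8beb, 6510de5, 67584aa, 72daca8, 98ae82b, b94a5c1}.
159e020 is not among them, so fast-forward is not possible.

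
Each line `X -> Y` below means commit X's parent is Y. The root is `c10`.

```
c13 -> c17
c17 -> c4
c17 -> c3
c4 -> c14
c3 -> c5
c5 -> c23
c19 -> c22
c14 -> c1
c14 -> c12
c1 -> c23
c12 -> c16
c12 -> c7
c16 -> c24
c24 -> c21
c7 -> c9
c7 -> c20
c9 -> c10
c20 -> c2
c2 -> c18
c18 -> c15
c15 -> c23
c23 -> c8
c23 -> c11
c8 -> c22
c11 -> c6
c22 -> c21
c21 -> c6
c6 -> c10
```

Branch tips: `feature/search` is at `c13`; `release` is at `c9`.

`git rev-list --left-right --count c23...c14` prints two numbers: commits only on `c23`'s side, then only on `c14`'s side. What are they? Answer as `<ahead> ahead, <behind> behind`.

Reachable from c23: {c10, c11, c21, c22, c23, c6, c8}.
Reachable from c14: {c1, c10, c11, c12, c14, c15, c16, c18, c2, c20, c21, c22, c23, c24, c6, c7, c8, c9}.
Only in c23's history (ahead): {} — 0.
Only in c14's history (behind): {c1, c12, c14, c15, c16, c18, c2, c20, c24, c7, c9} — 11.

0 ahead, 11 behind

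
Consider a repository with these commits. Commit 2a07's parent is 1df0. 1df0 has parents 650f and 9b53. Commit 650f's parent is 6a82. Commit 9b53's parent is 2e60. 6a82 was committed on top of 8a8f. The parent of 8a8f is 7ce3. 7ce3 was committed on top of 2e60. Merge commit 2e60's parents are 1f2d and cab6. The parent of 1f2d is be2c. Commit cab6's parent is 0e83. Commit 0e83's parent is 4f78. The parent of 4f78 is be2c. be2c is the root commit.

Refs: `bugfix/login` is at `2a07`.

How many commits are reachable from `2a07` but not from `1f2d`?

11

Reachable from 2a07: {0e83, 1df0, 1f2d, 2a07, 2e60, 4f78, 650f, 6a82, 7ce3, 8a8f, 9b53, be2c, cab6}.
Reachable from 1f2d: {1f2d, be2c}.
In 2a07's history but not 1f2d's: {0e83, 1df0, 2a07, 2e60, 4f78, 650f, 6a82, 7ce3, 8a8f, 9b53, cab6} — 11 commits.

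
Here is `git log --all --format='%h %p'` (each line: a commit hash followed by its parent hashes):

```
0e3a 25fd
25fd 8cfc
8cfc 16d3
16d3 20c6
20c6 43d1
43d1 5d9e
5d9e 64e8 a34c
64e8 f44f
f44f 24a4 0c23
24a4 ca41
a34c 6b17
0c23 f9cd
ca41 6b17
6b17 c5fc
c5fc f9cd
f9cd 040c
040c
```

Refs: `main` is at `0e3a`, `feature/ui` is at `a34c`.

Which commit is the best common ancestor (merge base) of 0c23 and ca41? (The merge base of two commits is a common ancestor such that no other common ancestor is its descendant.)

f9cd

Ancestors of 0c23: {040c, 0c23, f9cd}.
Ancestors of ca41: {040c, 6b17, c5fc, ca41, f9cd}.
Common ancestors: {040c, f9cd}.
Among these, f9cd is not an ancestor of any other common ancestor — it is the merge base.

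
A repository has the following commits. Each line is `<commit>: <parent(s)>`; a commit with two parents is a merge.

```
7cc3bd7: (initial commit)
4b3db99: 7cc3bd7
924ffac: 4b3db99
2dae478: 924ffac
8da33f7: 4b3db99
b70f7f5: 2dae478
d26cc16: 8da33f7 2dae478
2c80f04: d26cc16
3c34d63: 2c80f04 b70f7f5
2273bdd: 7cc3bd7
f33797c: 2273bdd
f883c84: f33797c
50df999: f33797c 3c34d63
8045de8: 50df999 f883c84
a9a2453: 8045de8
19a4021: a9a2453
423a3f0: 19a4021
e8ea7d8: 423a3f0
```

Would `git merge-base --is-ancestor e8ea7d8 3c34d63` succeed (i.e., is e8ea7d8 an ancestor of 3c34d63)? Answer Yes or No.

No

Ancestors of 3c34d63: {2c80f04, 2dae478, 3c34d63, 4b3db99, 7cc3bd7, 8da33f7, 924ffac, b70f7f5, d26cc16}.
e8ea7d8 is not in that set, so it is not an ancestor of 3c34d63.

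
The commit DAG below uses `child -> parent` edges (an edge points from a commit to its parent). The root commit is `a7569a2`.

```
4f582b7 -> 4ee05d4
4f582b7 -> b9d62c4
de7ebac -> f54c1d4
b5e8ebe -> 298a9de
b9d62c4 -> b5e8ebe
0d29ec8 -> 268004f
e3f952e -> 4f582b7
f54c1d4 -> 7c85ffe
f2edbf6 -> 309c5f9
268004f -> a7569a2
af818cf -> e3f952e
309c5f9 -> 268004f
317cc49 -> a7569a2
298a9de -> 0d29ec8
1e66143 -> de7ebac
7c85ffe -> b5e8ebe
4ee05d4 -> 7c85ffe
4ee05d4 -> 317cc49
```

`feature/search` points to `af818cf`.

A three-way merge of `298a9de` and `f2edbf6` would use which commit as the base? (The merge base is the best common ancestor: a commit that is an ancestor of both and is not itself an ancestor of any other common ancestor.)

Ancestors of 298a9de: {0d29ec8, 268004f, 298a9de, a7569a2}.
Ancestors of f2edbf6: {268004f, 309c5f9, a7569a2, f2edbf6}.
Common ancestors: {268004f, a7569a2}.
Among these, 268004f is not an ancestor of any other common ancestor — it is the merge base.

268004f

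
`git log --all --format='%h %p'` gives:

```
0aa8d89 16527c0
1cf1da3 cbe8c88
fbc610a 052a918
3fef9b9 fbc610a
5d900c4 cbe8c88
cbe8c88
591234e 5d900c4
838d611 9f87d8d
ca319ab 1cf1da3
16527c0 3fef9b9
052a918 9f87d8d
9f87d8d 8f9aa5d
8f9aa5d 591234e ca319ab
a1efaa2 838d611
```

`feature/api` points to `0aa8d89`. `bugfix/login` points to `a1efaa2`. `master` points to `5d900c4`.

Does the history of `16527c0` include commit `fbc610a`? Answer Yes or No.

Ancestors of 16527c0 (commits reachable by following parents): {052a918, 16527c0, 1cf1da3, 3fef9b9, 591234e, 5d900c4, 8f9aa5d, 9f87d8d, ca319ab, cbe8c88, fbc610a}.
fbc610a is in that set, so it is an ancestor of 16527c0.

Yes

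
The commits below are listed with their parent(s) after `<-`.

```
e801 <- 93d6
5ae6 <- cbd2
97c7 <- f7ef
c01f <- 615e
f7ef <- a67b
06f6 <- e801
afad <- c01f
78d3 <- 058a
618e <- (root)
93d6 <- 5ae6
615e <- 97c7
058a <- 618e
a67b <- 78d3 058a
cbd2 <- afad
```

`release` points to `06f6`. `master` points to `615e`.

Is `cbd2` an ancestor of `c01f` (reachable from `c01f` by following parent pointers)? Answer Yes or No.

No

Ancestors of c01f: {058a, 615e, 618e, 78d3, 97c7, a67b, c01f, f7ef}.
cbd2 is not in that set, so it is not an ancestor of c01f.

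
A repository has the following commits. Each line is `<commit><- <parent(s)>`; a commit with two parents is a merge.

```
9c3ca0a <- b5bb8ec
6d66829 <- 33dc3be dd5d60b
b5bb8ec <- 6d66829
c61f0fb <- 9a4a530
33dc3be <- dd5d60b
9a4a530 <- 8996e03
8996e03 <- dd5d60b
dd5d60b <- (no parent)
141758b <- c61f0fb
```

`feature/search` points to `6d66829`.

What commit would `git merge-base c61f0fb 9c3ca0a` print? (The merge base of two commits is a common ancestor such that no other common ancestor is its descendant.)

dd5d60b

Ancestors of c61f0fb: {8996e03, 9a4a530, c61f0fb, dd5d60b}.
Ancestors of 9c3ca0a: {33dc3be, 6d66829, 9c3ca0a, b5bb8ec, dd5d60b}.
Common ancestors: {dd5d60b}.
The only common ancestor is dd5d60b, so it is the merge base.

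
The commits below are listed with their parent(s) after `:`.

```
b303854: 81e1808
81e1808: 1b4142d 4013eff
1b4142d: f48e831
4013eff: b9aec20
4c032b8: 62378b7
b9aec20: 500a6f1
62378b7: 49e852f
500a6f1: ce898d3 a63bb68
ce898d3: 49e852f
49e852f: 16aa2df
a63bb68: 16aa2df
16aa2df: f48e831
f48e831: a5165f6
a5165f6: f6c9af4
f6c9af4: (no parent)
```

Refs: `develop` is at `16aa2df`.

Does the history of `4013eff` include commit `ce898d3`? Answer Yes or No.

Ancestors of 4013eff (commits reachable by following parents): {16aa2df, 4013eff, 49e852f, 500a6f1, a5165f6, a63bb68, b9aec20, ce898d3, f48e831, f6c9af4}.
ce898d3 is in that set, so it is an ancestor of 4013eff.

Yes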